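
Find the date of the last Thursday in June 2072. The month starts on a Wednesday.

June 2072 begins on a Wednesday, so the first Thursday is June 2 (1 day later).
June 2072 has 30 days. Adding weeks: 2, 9, 16, 23, 30 — the last one ≤ 30 is the 30th.

30 June 2072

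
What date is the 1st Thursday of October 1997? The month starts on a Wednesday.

October 2, 1997

October 1997 begins on a Wednesday, so the first Thursday is October 2 (1 day later).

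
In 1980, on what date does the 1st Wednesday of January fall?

2 January 1980

The first Wednesday of January 1980 is January 2.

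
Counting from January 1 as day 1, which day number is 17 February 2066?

48

Days in months before February: 31 = 31.
Plus 17 days into February → day 48.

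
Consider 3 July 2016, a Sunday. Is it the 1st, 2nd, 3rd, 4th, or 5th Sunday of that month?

Day 3 falls in week ⌈3/7⌉ of the month.
Days 1–7 hold the 1st Sunday, 8–14 the 2nd, 15–21 the 3rd, 22–28 the 4th, 29–31 the 5th.
3 is in the range for the 1st.

1st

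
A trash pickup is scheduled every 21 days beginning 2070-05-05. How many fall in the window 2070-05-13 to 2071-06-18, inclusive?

19

Occurrences land 21·i days after 2070-05-05 for i = 0, 1, 2, …
2070-05-13 is 8 days after the start; 8 ÷ 21 = 0 remainder 8; since the remainder is 8, round up to i = 1. First occurrence in the window: #2 on 2070-05-26 (1×21 = 21 days in).
2071-06-18 is 409 days after the start; 409 ÷ 21 = 19 remainder 10. Last occurrence in the window: #20 on 2071-06-08.
Occurrences #2 through #20: 19 in total.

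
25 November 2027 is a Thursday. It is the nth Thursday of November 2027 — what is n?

4th

Day 25 falls in week ⌈25/7⌉ of the month.
Days 1–7 hold the 1st Thursday, 8–14 the 2nd, 15–21 the 3rd, 22–28 the 4th, 29–31 the 5th.
25 is in the range for the 4th.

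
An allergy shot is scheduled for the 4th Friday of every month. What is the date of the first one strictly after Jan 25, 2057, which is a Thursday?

Jan 2057 starts on a Monday; its first Friday is the 5th, so the 4th Friday is the 26th — Jan 26, 2057.
Jan 26, 2057 is after Jan 25, 2057, so that is the next one.

Jan 26, 2057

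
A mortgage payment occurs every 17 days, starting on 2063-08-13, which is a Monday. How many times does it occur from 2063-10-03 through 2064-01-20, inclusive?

7

Occurrences land 17·i days after 2063-08-13 for i = 0, 1, 2, …
2063-10-03 is 51 days after the start; 51 ÷ 17 = 3 remainder 0. First occurrence in the window: #4 on 2063-10-03 (3×17 = 51 days in).
2064-01-20 is 160 days after the start; 160 ÷ 17 = 9 remainder 7. Last occurrence in the window: #10 on 2064-01-13.
Occurrences #4 through #10: 7 in total.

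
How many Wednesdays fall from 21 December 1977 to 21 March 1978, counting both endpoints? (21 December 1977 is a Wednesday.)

21 December 1977 is a Wednesday; the first Wednesday on or after it is 21 December 1977.
From 21 December 1977 to 21 March 1978: 10 + 31 + 28 + 21 = 90 days (rest of December, January, February, March).
90 ÷ 7 = 12 full weeks with remainder 6, so 12 more Wednesdays after the first → 13.

13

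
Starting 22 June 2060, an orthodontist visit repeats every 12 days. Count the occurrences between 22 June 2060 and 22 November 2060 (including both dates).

Occurrences land 12·i days after 22 June 2060 for i = 0, 1, 2, …
The window opens on the start date, so the first occurrence inside is #1 on 22 June 2060.
22 November 2060 is 153 days after the start; 153 ÷ 12 = 12 remainder 9. Last occurrence in the window: #13 on 13 November 2060.
Occurrences #1 through #13: 13 in total.

13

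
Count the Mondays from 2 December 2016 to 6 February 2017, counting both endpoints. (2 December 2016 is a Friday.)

2 December 2016 is a Friday; the first Monday on or after it is 5 December 2016 (3 days later).
From 5 December 2016 to 6 February 2017: 26 + 31 + 6 = 63 days (rest of December, January, February).
63 ÷ 7 = 9 full weeks with remainder 0, so 9 more Mondays after the first → 10.

10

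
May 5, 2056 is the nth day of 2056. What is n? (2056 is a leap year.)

126

Days in months before May: 31 + 29 + 31 + 30 = 121.
Plus 5 days into May → day 126.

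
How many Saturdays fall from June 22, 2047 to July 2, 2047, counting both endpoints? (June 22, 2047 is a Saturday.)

June 22, 2047 is a Saturday; the first Saturday on or after it is June 22, 2047.
From June 22, 2047 to July 2, 2047: 8 + 2 = 10 days (rest of June, July).
10 ÷ 7 = 1 full weeks with remainder 3, so 1 more Saturdays after the first → 2.

2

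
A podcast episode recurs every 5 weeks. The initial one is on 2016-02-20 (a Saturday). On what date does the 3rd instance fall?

The 3rd occurrence is 2 intervals after the first: 2 × 35 = 70 days after 2016-02-20.
February has 29 days — 9 days to the end of February leaves 61.
March has 31 days (30 left).
30 days into April → 2016-04-30.

2016-04-30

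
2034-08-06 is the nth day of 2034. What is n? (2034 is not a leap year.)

218

Days in months before August: 31 + 28 + 31 + 30 + 31 + 30 + 31 = 212.
Plus 6 days into August → day 218.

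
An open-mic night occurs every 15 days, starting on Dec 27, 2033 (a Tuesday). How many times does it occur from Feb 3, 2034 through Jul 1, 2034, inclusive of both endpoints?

Occurrences land 15·i days after Dec 27, 2033 for i = 0, 1, 2, …
Feb 3, 2034 is 38 days after the start; 38 ÷ 15 = 2 remainder 8; since the remainder is 8, round up to i = 3. First occurrence in the window: #4 on Feb 10, 2034 (3×15 = 45 days in).
Jul 1, 2034 is 186 days after the start; 186 ÷ 15 = 12 remainder 6. Last occurrence in the window: #13 on Jun 25, 2034.
Occurrences #4 through #13: 10 in total.

10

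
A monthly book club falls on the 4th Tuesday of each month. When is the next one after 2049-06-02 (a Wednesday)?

June 2049 starts on a Tuesday; its first Tuesday is the 1st, so the 4th Tuesday is the 22nd — 2049-06-22.
2049-06-22 is after 2049-06-02, so that is the next one.

2049-06-22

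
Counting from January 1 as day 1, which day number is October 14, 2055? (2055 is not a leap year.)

Days in months before October: 31 + 28 + 31 + 30 + 31 + 30 + 31 + 31 + 30 = 273.
Plus 14 days into October → day 287.

287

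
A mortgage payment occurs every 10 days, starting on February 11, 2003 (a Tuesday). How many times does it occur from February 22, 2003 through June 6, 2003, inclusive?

Occurrences land 10·i days after February 11, 2003 for i = 0, 1, 2, …
February 22, 2003 is 11 days after the start; 11 ÷ 10 = 1 remainder 1; since the remainder is 1, round up to i = 2. First occurrence in the window: #3 on March 3, 2003 (2×10 = 20 days in).
June 6, 2003 is 115 days after the start; 115 ÷ 10 = 11 remainder 5. Last occurrence in the window: #12 on June 1, 2003.
Occurrences #3 through #12: 10 in total.

10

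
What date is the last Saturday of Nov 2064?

Nov 29, 2064

The first Saturday of Nov 2064 is Nov 1.
Nov 2064 has 30 days. Adding weeks: 1, 8, 15, 22, 29 — the last one ≤ 30 is the 29th.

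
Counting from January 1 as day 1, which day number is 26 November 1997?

Days in months before November: 31 + 28 + 31 + 30 + 31 + 30 + 31 + 31 + 30 + 31 = 304.
Plus 26 days into November → day 330.

330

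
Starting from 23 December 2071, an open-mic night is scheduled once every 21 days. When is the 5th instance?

The 5th occurrence is 4 intervals after the first: 4 × 21 = 84 days after 23 December 2071.
December has 31 days — 8 days to the end of December leaves 76.
January has 31 days (45 left).
February has 29 days (16 left).
16 days into March → 16 March 2072.

16 March 2072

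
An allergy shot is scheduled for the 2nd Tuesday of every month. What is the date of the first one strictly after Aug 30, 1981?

Sep 8, 1981

Aug 1981 starts on a Saturday; its first Tuesday is the 4th, so the 2nd Tuesday is the 11th — Aug 11, 1981.
That is not after Aug 30, 1981, so look at Sep 1981.
Sep 1981 starts on a Tuesday; its first Tuesday is the 1st, so the 2nd Tuesday is the 8th — Sep 8, 1981.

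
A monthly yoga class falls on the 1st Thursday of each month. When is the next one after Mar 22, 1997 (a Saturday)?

Mar 1997 starts on a Saturday, so its 1st Thursday is Mar 6, 1997 (5 days in).
That is not after Mar 22, 1997, so look at Apr 1997.
Apr 1997 starts on a Tuesday, so its 1st Thursday is Apr 3, 1997 (2 days in).

Apr 3, 1997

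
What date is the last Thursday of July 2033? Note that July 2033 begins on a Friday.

July 2033 begins on a Friday, so the first Thursday is July 7 (6 days later).
July 2033 has 31 days. Adding weeks: 7, 14, 21, 28 — the last one ≤ 31 is the 28th.

28 July 2033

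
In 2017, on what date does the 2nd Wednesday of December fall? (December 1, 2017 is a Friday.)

13 December 2017

December 2017 begins on a Friday, so the first Wednesday is December 6 (5 days later).
The 2nd Wednesday is 1 weeks later: 6 + 7 = 13.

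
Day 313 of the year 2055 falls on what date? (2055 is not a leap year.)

Nov 9, 2055

Jan has 31 days (313 − 31 = 282 remain).
Feb has 28 days (282 − 28 = 254 remain).
Mar has 31 days (254 − 31 = 223 remain).
Apr has 30 days (223 − 30 = 193 remain).
May has 31 days (193 − 31 = 162 remain).
Jun has 30 days (162 − 30 = 132 remain).
Jul has 31 days (132 − 31 = 101 remain).
Aug has 31 days (101 − 31 = 70 remain).
Sep has 30 days (70 − 30 = 40 remain).
Oct has 31 days (40 − 31 = 9 remain).
9 into Nov → Nov 9.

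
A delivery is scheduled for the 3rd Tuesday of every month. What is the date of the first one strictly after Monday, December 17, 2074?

December 18, 2074

December 2074 starts on a Saturday; its first Tuesday is the 4th, so the 3rd Tuesday is the 18th — December 18, 2074.
December 18, 2074 is after December 17, 2074, so that is the next one.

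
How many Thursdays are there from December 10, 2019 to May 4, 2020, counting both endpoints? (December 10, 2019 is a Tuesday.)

21

December 10, 2019 is a Tuesday; the first Thursday on or after it is December 12, 2019 (2 days later).
From December 12, 2019 to May 4, 2020: 19 + 31 + 29 + 31 + 30 + 4 = 144 days (rest of December, January, February, March, April, May).
144 ÷ 7 = 20 full weeks with remainder 4, so 20 more Thursdays after the first → 21.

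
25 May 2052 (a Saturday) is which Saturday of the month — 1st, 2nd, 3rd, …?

Day 25 falls in week ⌈25/7⌉ of the month.
Days 1–7 hold the 1st Saturday, 8–14 the 2nd, 15–21 the 3rd, 22–28 the 4th, 29–31 the 5th.
25 is in the range for the 4th.

4th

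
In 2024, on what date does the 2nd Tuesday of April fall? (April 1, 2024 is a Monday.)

9 April 2024

April 2024 begins on a Monday, so the first Tuesday is April 2 (1 day later).
The 2nd Tuesday is 1 weeks later: 2 + 7 = 9.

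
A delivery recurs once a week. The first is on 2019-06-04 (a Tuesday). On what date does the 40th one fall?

2020-03-03

The 40th occurrence is 39 intervals after the first: 39 × 7 = 273 days after 2019-06-04.
June has 30 days — 26 days to the end of June leaves 247.
July has 31 days (216 left).
August has 31 days (185 left).
September has 30 days (155 left).
October has 31 days (124 left).
November has 30 days (94 left).
December has 31 days (63 left).
January has 31 days (32 left).
February has 29 days (3 left).
3 days into March → 2020-03-03.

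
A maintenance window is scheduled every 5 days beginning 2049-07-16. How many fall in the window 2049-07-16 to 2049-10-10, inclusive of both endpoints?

18

Occurrences land 5·i days after 2049-07-16 for i = 0, 1, 2, …
The window opens on the start date, so the first occurrence inside is #1 on 2049-07-16.
2049-10-10 is 86 days after the start; 86 ÷ 5 = 17 remainder 1. Last occurrence in the window: #18 on 2049-10-09.
Occurrences #1 through #18: 18 in total.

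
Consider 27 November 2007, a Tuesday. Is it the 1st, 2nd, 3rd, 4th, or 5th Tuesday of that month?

Day 27 falls in week ⌈27/7⌉ of the month.
Days 1–7 hold the 1st Tuesday, 8–14 the 2nd, 15–21 the 3rd, 22–28 the 4th, 29–31 the 5th.
27 is in the range for the 4th.

4th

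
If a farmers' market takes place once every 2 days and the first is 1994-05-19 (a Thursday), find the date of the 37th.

The 37th occurrence is 36 intervals after the first: 36 × 2 = 72 days after 1994-05-19.
May has 31 days — 12 days to the end of May leaves 60.
June has 30 days (30 left).
30 days into July → 1994-07-30.

1994-07-30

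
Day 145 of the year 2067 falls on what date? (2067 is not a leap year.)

January has 31 days (145 − 31 = 114 remain).
February has 28 days (114 − 28 = 86 remain).
March has 31 days (86 − 31 = 55 remain).
April has 30 days (55 − 30 = 25 remain).
25 into May → May 25.

May 25, 2067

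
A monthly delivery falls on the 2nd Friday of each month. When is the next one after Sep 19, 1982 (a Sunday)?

Sep 1982 starts on a Wednesday; its first Friday is the 3rd, so the 2nd Friday is the 10th — Sep 10, 1982.
That is not after Sep 19, 1982, so look at Oct 1982.
Oct 1982 starts on a Friday; its first Friday is the 1st, so the 2nd Friday is the 8th — Oct 8, 1982.

Oct 8, 1982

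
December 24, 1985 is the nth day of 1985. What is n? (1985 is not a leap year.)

Days in months before December: 31 + 28 + 31 + 30 + 31 + 30 + 31 + 31 + 30 + 31 + 30 = 334.
Plus 24 days into December → day 358.

358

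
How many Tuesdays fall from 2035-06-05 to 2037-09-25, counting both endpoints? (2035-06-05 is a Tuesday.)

121

2035-06-05 is a Tuesday; the first Tuesday on or after it is 2035-06-05.
From 2035-06-05 to 2037-09-25: 209 + 366 + 268 = 843 days (rest of 2035, 2036, to 2037-09-25 in 2037).
843 ÷ 7 = 120 full weeks with remainder 3, so 120 more Tuesdays after the first → 121.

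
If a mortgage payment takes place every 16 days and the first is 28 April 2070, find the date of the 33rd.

22 September 2071

The 33rd occurrence is 32 intervals after the first: 32 × 16 = 512 days after 28 April 2070.
April has 30 days — 2 days to the end of April leaves 510.
From end of April to end of 2070 is 245 days (265 left).
January has 31 days (234 left).
February has 28 days (206 left).
March has 31 days (175 left).
April has 30 days (145 left).
May has 31 days (114 left).
June has 30 days (84 left).
July has 31 days (53 left).
August has 31 days (22 left).
22 days into September → 22 September 2071.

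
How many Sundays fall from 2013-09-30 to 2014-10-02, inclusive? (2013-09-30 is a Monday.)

52

2013-09-30 is a Monday; the first Sunday on or after it is 2013-10-06 (6 days later).
From 2013-10-06 to 2014-10-02: 86 + 275 = 361 days (rest of 2013, to 2014-10-02 in 2014).
361 ÷ 7 = 51 full weeks with remainder 4, so 51 more Sundays after the first → 52.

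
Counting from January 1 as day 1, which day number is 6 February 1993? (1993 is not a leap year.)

37

Days in months before February: 31 = 31.
Plus 6 days into February → day 37.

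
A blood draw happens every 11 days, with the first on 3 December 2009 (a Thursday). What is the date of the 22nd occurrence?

22 July 2010

The 22nd occurrence is 21 intervals after the first: 21 × 11 = 231 days after 3 December 2009.
December has 31 days — 28 days to the end of December leaves 203.
January has 31 days (172 left).
February has 28 days (144 left).
March has 31 days (113 left).
April has 30 days (83 left).
May has 31 days (52 left).
June has 30 days (22 left).
22 days into July → 22 July 2010.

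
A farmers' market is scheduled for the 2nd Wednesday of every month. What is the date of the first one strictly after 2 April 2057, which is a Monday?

April 2057 starts on a Sunday; its first Wednesday is the 4th, so the 2nd Wednesday is the 11th — 11 April 2057.
11 April 2057 is after 2 April 2057, so that is the next one.

11 April 2057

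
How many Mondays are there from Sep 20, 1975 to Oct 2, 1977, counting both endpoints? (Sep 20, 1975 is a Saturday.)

Sep 20, 1975 is a Saturday; the first Monday on or after it is Sep 22, 1975 (2 days later).
From Sep 22, 1975 to Oct 2, 1977: 100 + 366 + 275 = 741 days (rest of 1975, 1976, to Oct 2, 1977 in 1977).
741 ÷ 7 = 105 full weeks with remainder 6, so 105 more Mondays after the first → 106.

106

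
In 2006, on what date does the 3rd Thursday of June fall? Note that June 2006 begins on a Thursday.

June 2006 begins on a Thursday, so the first Thursday is June 1.
The 3rd Thursday is 2 weeks later: 1 + 14 = 15.

June 15, 2006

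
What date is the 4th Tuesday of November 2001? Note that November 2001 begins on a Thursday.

November 27, 2001

November 2001 begins on a Thursday, so the first Tuesday is November 6 (5 days later).
The 4th Tuesday is 3 weeks later: 6 + 21 = 27.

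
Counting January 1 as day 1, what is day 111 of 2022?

Apr 21, 2022

Jan has 31 days (111 − 31 = 80 remain).
Feb has 28 days (80 − 28 = 52 remain).
Mar has 31 days (52 − 31 = 21 remain).
21 into Apr → Apr 21.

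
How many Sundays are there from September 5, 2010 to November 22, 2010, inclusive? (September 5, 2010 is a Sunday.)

September 5, 2010 is a Sunday; the first Sunday on or after it is September 5, 2010.
From September 5, 2010 to November 22, 2010: 25 + 31 + 22 = 78 days (rest of September, October, November).
78 ÷ 7 = 11 full weeks with remainder 1, so 11 more Sundays after the first → 12.

12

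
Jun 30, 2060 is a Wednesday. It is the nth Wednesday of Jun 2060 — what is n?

5th

Day 30 falls in week ⌈30/7⌉ of the month.
Days 1–7 hold the 1st Wednesday, 8–14 the 2nd, 15–21 the 3rd, 22–28 the 4th, 29–31 the 5th.
30 is in the range for the 5th.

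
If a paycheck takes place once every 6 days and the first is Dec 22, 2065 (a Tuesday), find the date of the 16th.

Mar 22, 2066

The 16th occurrence is 15 intervals after the first: 15 × 6 = 90 days after Dec 22, 2065.
Dec has 31 days — 9 days to the end of Dec leaves 81.
Jan has 31 days (50 left).
Feb has 28 days (22 left).
22 days into Mar → Mar 22, 2066.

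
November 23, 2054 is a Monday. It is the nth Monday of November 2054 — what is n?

Day 23 falls in week ⌈23/7⌉ of the month.
Days 1–7 hold the 1st Monday, 8–14 the 2nd, 15–21 the 3rd, 22–28 the 4th, 29–31 the 5th.
23 is in the range for the 4th.

4th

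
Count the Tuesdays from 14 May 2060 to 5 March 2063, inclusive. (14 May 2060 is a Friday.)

146

14 May 2060 is a Friday; the first Tuesday on or after it is 18 May 2060 (4 days later).
From 18 May 2060 to 5 March 2063: 227 + 365 + 365 + 64 = 1021 days (rest of 2060, 2061, 2062, to 5 March 2063 in 2063).
1021 ÷ 7 = 145 full weeks with remainder 6, so 145 more Tuesdays after the first → 146.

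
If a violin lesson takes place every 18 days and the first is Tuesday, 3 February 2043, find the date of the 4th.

29 March 2043

The 4th occurrence is 3 intervals after the first: 3 × 18 = 54 days after 3 February 2043.
February has 28 days — 25 days to the end of February leaves 29.
29 days into March → 29 March 2043.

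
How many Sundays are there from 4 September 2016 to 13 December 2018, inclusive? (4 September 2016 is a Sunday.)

4 September 2016 is a Sunday; the first Sunday on or after it is 4 September 2016.
From 4 September 2016 to 13 December 2018: 118 + 365 + 347 = 830 days (rest of 2016, 2017, to 13 December 2018 in 2018).
830 ÷ 7 = 118 full weeks with remainder 4, so 118 more Sundays after the first → 119.

119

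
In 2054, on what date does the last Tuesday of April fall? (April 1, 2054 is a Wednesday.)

28 April 2054

April 2054 begins on a Wednesday, so the first Tuesday is April 7 (6 days later).
April 2054 has 30 days. Adding weeks: 7, 14, 21, 28 — the last one ≤ 30 is the 28th.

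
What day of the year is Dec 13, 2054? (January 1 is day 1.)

Days in months before Dec: 31 + 28 + 31 + 30 + 31 + 30 + 31 + 31 + 30 + 31 + 30 = 334.
Plus 13 days into Dec → day 347.

347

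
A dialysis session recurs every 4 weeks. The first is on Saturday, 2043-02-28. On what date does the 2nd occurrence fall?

The 2nd occurrence is 1 interval after the first: 1 × 28 = 28 days after 2043-02-28.
February has 28 days — 0 days to the end of February leaves 28.
28 days into March → 2043-03-28.

2043-03-28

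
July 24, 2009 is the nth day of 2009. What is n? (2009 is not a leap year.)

Days in months before July: 31 + 28 + 31 + 30 + 31 + 30 = 181.
Plus 24 days into July → day 205.

205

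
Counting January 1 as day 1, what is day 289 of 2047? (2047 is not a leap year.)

January has 31 days (289 − 31 = 258 remain).
February has 28 days (258 − 28 = 230 remain).
March has 31 days (230 − 31 = 199 remain).
April has 30 days (199 − 30 = 169 remain).
May has 31 days (169 − 31 = 138 remain).
June has 30 days (138 − 30 = 108 remain).
July has 31 days (108 − 31 = 77 remain).
August has 31 days (77 − 31 = 46 remain).
September has 30 days (46 − 30 = 16 remain).
16 into October → October 16.

October 16, 2047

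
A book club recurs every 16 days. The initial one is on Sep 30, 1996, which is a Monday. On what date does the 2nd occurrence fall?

Oct 16, 1996

The 2nd occurrence is 1 interval after the first: 1 × 16 = 16 days after Sep 30, 1996.
Sep has 30 days — 0 days to the end of Sep leaves 16.
16 days into Oct → Oct 16, 1996.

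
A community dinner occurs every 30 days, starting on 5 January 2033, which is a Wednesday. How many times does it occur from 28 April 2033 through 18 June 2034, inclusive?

Occurrences land 30·i days after 5 January 2033 for i = 0, 1, 2, …
28 April 2033 is 113 days after the start; 113 ÷ 30 = 3 remainder 23; since the remainder is 23, round up to i = 4. First occurrence in the window: #5 on 5 May 2033 (4×30 = 120 days in).
18 June 2034 is 529 days after the start; 529 ÷ 30 = 17 remainder 19. Last occurrence in the window: #18 on 30 May 2034.
Occurrences #5 through #18: 14 in total.

14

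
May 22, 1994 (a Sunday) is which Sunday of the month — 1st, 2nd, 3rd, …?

Day 22 falls in week ⌈22/7⌉ of the month.
Days 1–7 hold the 1st Sunday, 8–14 the 2nd, 15–21 the 3rd, 22–28 the 4th, 29–31 the 5th.
22 is in the range for the 4th.

4th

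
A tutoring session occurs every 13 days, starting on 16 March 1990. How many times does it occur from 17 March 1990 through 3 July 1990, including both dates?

Occurrences land 13·i days after 16 March 1990 for i = 0, 1, 2, …
17 March 1990 is 1 day after the start; 1 ÷ 13 = 0 remainder 1; since the remainder is 1, round up to i = 1. First occurrence in the window: #2 on 29 March 1990 (1×13 = 13 days in).
3 July 1990 is 109 days after the start; 109 ÷ 13 = 8 remainder 5. Last occurrence in the window: #9 on 28 June 1990.
Occurrences #2 through #9: 8 in total.

8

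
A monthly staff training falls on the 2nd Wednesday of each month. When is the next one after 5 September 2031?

10 September 2031

September 2031 starts on a Monday; its first Wednesday is the 3rd, so the 2nd Wednesday is the 10th — 10 September 2031.
10 September 2031 is after 5 September 2031, so that is the next one.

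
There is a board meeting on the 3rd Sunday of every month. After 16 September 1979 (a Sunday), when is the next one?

21 October 1979

September 1979 starts on a Saturday; its first Sunday is the 2nd, so the 3rd Sunday is the 16th — 16 September 1979.
That is not after 16 September 1979, so look at October 1979.
October 1979 starts on a Monday; its first Sunday is the 7th, so the 3rd Sunday is the 21st — 21 October 1979.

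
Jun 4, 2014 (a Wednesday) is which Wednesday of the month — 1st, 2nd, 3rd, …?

1st

Day 4 falls in week ⌈4/7⌉ of the month.
Days 1–7 hold the 1st Wednesday, 8–14 the 2nd, 15–21 the 3rd, 22–28 the 4th, 29–31 the 5th.
4 is in the range for the 1st.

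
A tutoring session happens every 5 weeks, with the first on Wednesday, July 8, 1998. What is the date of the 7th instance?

February 3, 1999

The 7th occurrence is 6 intervals after the first: 6 × 35 = 210 days after July 8, 1998.
July has 31 days — 23 days to the end of July leaves 187.
August has 31 days (156 left).
September has 30 days (126 left).
October has 31 days (95 left).
November has 30 days (65 left).
December has 31 days (34 left).
January has 31 days (3 left).
3 days into February → February 3, 1999.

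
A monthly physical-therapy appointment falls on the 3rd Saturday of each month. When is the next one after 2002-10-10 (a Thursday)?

October 2002 starts on a Tuesday; its first Saturday is the 5th, so the 3rd Saturday is the 19th — 2002-10-19.
2002-10-19 is after 2002-10-10, so that is the next one.

2002-10-19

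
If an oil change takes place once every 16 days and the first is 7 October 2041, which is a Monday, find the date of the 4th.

24 November 2041

The 4th occurrence is 3 intervals after the first: 3 × 16 = 48 days after 7 October 2041.
October has 31 days — 24 days to the end of October leaves 24.
24 days into November → 24 November 2041.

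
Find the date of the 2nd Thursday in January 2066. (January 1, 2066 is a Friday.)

January 2066 begins on a Friday, so the first Thursday is January 7 (6 days later).
The 2nd Thursday is 1 weeks later: 7 + 7 = 14.

2066-01-14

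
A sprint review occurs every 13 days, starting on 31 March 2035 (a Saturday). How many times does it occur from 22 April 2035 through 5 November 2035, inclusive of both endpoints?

Occurrences land 13·i days after 31 March 2035 for i = 0, 1, 2, …
22 April 2035 is 22 days after the start; 22 ÷ 13 = 1 remainder 9; since the remainder is 9, round up to i = 2. First occurrence in the window: #3 on 26 April 2035 (2×13 = 26 days in).
5 November 2035 is 219 days after the start; 219 ÷ 13 = 16 remainder 11. Last occurrence in the window: #17 on 25 October 2035.
Occurrences #3 through #17: 15 in total.

15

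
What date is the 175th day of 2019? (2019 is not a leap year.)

June 24, 2019

January has 31 days (175 − 31 = 144 remain).
February has 28 days (144 − 28 = 116 remain).
March has 31 days (116 − 31 = 85 remain).
April has 30 days (85 − 30 = 55 remain).
May has 31 days (55 − 31 = 24 remain).
24 into June → June 24.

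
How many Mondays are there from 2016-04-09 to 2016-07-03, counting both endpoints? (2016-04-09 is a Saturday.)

12

2016-04-09 is a Saturday; the first Monday on or after it is 2016-04-11 (2 days later).
From 2016-04-11 to 2016-07-03: 19 + 31 + 30 + 3 = 83 days (rest of April, May, June, July).
83 ÷ 7 = 11 full weeks with remainder 6, so 11 more Mondays after the first → 12.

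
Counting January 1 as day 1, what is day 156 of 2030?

January has 31 days (156 − 31 = 125 remain).
February has 28 days (125 − 28 = 97 remain).
March has 31 days (97 − 31 = 66 remain).
April has 30 days (66 − 30 = 36 remain).
May has 31 days (36 − 31 = 5 remain).
5 into June → June 5.

2030-06-05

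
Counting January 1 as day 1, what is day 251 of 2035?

Jan has 31 days (251 − 31 = 220 remain).
Feb has 28 days (220 − 28 = 192 remain).
Mar has 31 days (192 − 31 = 161 remain).
Apr has 30 days (161 − 30 = 131 remain).
May has 31 days (131 − 31 = 100 remain).
Jun has 30 days (100 − 30 = 70 remain).
Jul has 31 days (70 − 31 = 39 remain).
Aug has 31 days (39 − 31 = 8 remain).
8 into Sep → Sep 8.

Sep 8, 2035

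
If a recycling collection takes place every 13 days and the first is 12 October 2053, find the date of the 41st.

16 March 2055

The 41st occurrence is 40 intervals after the first: 40 × 13 = 520 days after 12 October 2053.
October has 31 days — 19 days to the end of October leaves 501.
From end of October to end of 2053 is 61 days (440 left).
2054 has 365 days (75 left).
January has 31 days (44 left).
February has 28 days (16 left).
16 days into March → 16 March 2055.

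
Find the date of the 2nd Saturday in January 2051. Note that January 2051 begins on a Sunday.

14 January 2051

January 2051 begins on a Sunday, so the first Saturday is January 7 (6 days later).
The 2nd Saturday is 1 weeks later: 7 + 7 = 14.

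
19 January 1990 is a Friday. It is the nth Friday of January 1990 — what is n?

Day 19 falls in week ⌈19/7⌉ of the month.
Days 1–7 hold the 1st Friday, 8–14 the 2nd, 15–21 the 3rd, 22–28 the 4th, 29–31 the 5th.
19 is in the range for the 3rd.

3rd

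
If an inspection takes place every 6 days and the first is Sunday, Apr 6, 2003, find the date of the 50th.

The 50th occurrence is 49 intervals after the first: 49 × 6 = 294 days after Apr 6, 2003.
Apr has 30 days — 24 days to the end of Apr leaves 270.
May has 31 days (239 left).
Jun has 30 days (209 left).
Jul has 31 days (178 left).
Aug has 31 days (147 left).
Sep has 30 days (117 left).
Oct has 31 days (86 left).
Nov has 30 days (56 left).
Dec has 31 days (25 left).
25 days into Jan → Jan 25, 2004.

Jan 25, 2004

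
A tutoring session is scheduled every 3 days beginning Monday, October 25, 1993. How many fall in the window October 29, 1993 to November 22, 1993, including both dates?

Occurrences land 3·i days after October 25, 1993 for i = 0, 1, 2, …
October 29, 1993 is 4 days after the start; 4 ÷ 3 = 1 remainder 1; since the remainder is 1, round up to i = 2. First occurrence in the window: #3 on October 31, 1993 (2×3 = 6 days in).
November 22, 1993 is 28 days after the start; 28 ÷ 3 = 9 remainder 1. Last occurrence in the window: #10 on November 21, 1993.
Occurrences #3 through #10: 8 in total.

8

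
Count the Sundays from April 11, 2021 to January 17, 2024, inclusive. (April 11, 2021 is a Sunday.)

145

April 11, 2021 is a Sunday; the first Sunday on or after it is April 11, 2021.
From April 11, 2021 to January 17, 2024: 264 + 365 + 365 + 17 = 1011 days (rest of 2021, 2022, 2023, to January 17, 2024 in 2024).
1011 ÷ 7 = 144 full weeks with remainder 3, so 144 more Sundays after the first → 145.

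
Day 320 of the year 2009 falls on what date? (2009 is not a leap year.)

Nov 16, 2009

Jan has 31 days (320 − 31 = 289 remain).
Feb has 28 days (289 − 28 = 261 remain).
Mar has 31 days (261 − 31 = 230 remain).
Apr has 30 days (230 − 30 = 200 remain).
May has 31 days (200 − 31 = 169 remain).
Jun has 30 days (169 − 30 = 139 remain).
Jul has 31 days (139 − 31 = 108 remain).
Aug has 31 days (108 − 31 = 77 remain).
Sep has 30 days (77 − 30 = 47 remain).
Oct has 31 days (47 − 31 = 16 remain).
16 into Nov → Nov 16.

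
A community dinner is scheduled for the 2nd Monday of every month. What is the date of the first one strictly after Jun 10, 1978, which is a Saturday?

Jun 1978 starts on a Thursday; its first Monday is the 5th, so the 2nd Monday is the 12th — Jun 12, 1978.
Jun 12, 1978 is after Jun 10, 1978, so that is the next one.

Jun 12, 1978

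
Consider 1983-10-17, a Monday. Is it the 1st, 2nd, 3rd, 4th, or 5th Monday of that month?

3rd

Day 17 falls in week ⌈17/7⌉ of the month.
Days 1–7 hold the 1st Monday, 8–14 the 2nd, 15–21 the 3rd, 22–28 the 4th, 29–31 the 5th.
17 is in the range for the 3rd.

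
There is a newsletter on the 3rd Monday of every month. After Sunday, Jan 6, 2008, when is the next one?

Jan 21, 2008

Jan 2008 starts on a Tuesday; its first Monday is the 7th, so the 3rd Monday is the 21st — Jan 21, 2008.
Jan 21, 2008 is after Jan 6, 2008, so that is the next one.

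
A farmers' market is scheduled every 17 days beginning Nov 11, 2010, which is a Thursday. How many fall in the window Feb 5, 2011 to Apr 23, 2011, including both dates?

4

Occurrences land 17·i days after Nov 11, 2010 for i = 0, 1, 2, …
Feb 5, 2011 is 86 days after the start; 86 ÷ 17 = 5 remainder 1; since the remainder is 1, round up to i = 6. First occurrence in the window: #7 on Feb 21, 2011 (6×17 = 102 days in).
Apr 23, 2011 is 163 days after the start; 163 ÷ 17 = 9 remainder 10. Last occurrence in the window: #10 on Apr 13, 2011.
Occurrences #7 through #10: 4 in total.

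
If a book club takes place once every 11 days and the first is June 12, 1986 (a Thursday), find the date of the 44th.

The 44th occurrence is 43 intervals after the first: 43 × 11 = 473 days after June 12, 1986.
June has 30 days — 18 days to the end of June leaves 455.
From end of June to end of 1986 is 184 days (271 left).
January has 31 days (240 left).
February has 28 days (212 left).
March has 31 days (181 left).
April has 30 days (151 left).
May has 31 days (120 left).
June has 30 days (90 left).
July has 31 days (59 left).
August has 31 days (28 left).
28 days into September → September 28, 1987.

September 28, 1987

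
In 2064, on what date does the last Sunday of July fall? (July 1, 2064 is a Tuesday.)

July 2064 begins on a Tuesday, so the first Sunday is July 6 (5 days later).
July 2064 has 31 days. Adding weeks: 6, 13, 20, 27 — the last one ≤ 31 is the 27th.

2064-07-27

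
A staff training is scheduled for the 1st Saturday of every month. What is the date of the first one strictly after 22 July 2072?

6 August 2072

July 2072 starts on a Friday, so its 1st Saturday is 2 July 2072 (1 day in).
That is not after 22 July 2072, so look at August 2072.
August 2072 starts on a Monday, so its 1st Saturday is 6 August 2072 (5 days in).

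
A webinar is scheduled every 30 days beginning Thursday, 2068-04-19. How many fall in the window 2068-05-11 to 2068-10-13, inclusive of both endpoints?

5

Occurrences land 30·i days after 2068-04-19 for i = 0, 1, 2, …
2068-05-11 is 22 days after the start; 22 ÷ 30 = 0 remainder 22; since the remainder is 22, round up to i = 1. First occurrence in the window: #2 on 2068-05-19 (1×30 = 30 days in).
2068-10-13 is 177 days after the start; 177 ÷ 30 = 5 remainder 27. Last occurrence in the window: #6 on 2068-09-16.
Occurrences #2 through #6: 5 in total.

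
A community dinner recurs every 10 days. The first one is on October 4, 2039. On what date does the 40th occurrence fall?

October 28, 2040

The 40th occurrence is 39 intervals after the first: 39 × 10 = 390 days after October 4, 2039.
October has 31 days — 27 days to the end of October leaves 363.
November has 30 days (333 left).
December has 31 days (302 left).
January has 31 days (271 left).
February has 29 days (242 left).
March has 31 days (211 left).
April has 30 days (181 left).
May has 31 days (150 left).
June has 30 days (120 left).
July has 31 days (89 left).
August has 31 days (58 left).
September has 30 days (28 left).
28 days into October → October 28, 2040.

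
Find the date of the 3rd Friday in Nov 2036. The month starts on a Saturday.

Nov 2036 begins on a Saturday, so the first Friday is Nov 7 (6 days later).
The 3rd Friday is 2 weeks later: 7 + 14 = 21.

Nov 21, 2036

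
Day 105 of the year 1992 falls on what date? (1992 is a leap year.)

Apr 14, 1992

Jan has 31 days (105 − 31 = 74 remain).
Feb has 29 days (74 − 29 = 45 remain).
Mar has 31 days (45 − 31 = 14 remain).
14 into Apr → Apr 14.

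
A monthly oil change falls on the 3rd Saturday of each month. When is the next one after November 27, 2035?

November 2035 starts on a Thursday; its first Saturday is the 3rd, so the 3rd Saturday is the 17th — November 17, 2035.
That is not after November 27, 2035, so look at December 2035.
December 2035 starts on a Saturday; its first Saturday is the 1st, so the 3rd Saturday is the 15th — December 15, 2035.

December 15, 2035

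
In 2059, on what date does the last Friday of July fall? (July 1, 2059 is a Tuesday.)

July 2059 begins on a Tuesday, so the first Friday is July 4 (3 days later).
July 2059 has 31 days. Adding weeks: 4, 11, 18, 25 — the last one ≤ 31 is the 25th.

July 25, 2059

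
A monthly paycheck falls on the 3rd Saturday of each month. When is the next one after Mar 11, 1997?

Mar 15, 1997

Mar 1997 starts on a Saturday; its first Saturday is the 1st, so the 3rd Saturday is the 15th — Mar 15, 1997.
Mar 15, 1997 is after Mar 11, 1997, so that is the next one.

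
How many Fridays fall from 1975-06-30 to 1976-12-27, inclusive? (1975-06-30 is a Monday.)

1975-06-30 is a Monday; the first Friday on or after it is 1975-07-04 (4 days later).
From 1975-07-04 to 1976-12-27: 180 + 362 = 542 days (rest of 1975, to 1976-12-27 in 1976).
542 ÷ 7 = 77 full weeks with remainder 3, so 77 more Fridays after the first → 78.

78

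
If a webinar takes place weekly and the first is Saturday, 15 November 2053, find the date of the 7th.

The 7th occurrence is 6 intervals after the first: 6 × 7 = 42 days after 15 November 2053.
November has 30 days — 15 days to the end of November leaves 27.
27 days into December → 27 December 2053.

27 December 2053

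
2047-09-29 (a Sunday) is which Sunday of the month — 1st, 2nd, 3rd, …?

5th

Day 29 falls in week ⌈29/7⌉ of the month.
Days 1–7 hold the 1st Sunday, 8–14 the 2nd, 15–21 the 3rd, 22–28 the 4th, 29–31 the 5th.
29 is in the range for the 5th.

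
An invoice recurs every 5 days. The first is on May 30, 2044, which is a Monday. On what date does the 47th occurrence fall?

Jan 15, 2045

The 47th occurrence is 46 intervals after the first: 46 × 5 = 230 days after May 30, 2044.
May has 31 days — 1 day to the end of May leaves 229.
Jun has 30 days (199 left).
Jul has 31 days (168 left).
Aug has 31 days (137 left).
Sep has 30 days (107 left).
Oct has 31 days (76 left).
Nov has 30 days (46 left).
Dec has 31 days (15 left).
15 days into Jan → Jan 15, 2045.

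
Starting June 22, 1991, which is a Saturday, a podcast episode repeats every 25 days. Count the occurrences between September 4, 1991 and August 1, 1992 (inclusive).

14

Occurrences land 25·i days after June 22, 1991 for i = 0, 1, 2, …
September 4, 1991 is 74 days after the start; 74 ÷ 25 = 2 remainder 24; since the remainder is 24, round up to i = 3. First occurrence in the window: #4 on September 5, 1991 (3×25 = 75 days in).
August 1, 1992 is 406 days after the start; 406 ÷ 25 = 16 remainder 6. Last occurrence in the window: #17 on July 26, 1992.
Occurrences #4 through #17: 14 in total.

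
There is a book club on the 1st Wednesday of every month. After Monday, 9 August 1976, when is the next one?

1 September 1976

August 1976 starts on a Sunday, so its 1st Wednesday is 4 August 1976 (3 days in).
That is not after 9 August 1976, so look at September 1976.
September 1976 starts on a Wednesday, so its 1st Wednesday is 1 September 1976.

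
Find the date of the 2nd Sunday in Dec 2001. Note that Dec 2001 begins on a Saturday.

Dec 2001 begins on a Saturday, so the first Sunday is Dec 2 (1 day later).
The 2nd Sunday is 1 weeks later: 2 + 7 = 9.

Dec 9, 2001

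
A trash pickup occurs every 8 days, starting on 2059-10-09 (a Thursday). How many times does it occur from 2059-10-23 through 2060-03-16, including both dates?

Occurrences land 8·i days after 2059-10-09 for i = 0, 1, 2, …
2059-10-23 is 14 days after the start; 14 ÷ 8 = 1 remainder 6; since the remainder is 6, round up to i = 2. First occurrence in the window: #3 on 2059-10-25 (2×8 = 16 days in).
2060-03-16 is 159 days after the start; 159 ÷ 8 = 19 remainder 7. Last occurrence in the window: #20 on 2060-03-09.
Occurrences #3 through #20: 18 in total.

18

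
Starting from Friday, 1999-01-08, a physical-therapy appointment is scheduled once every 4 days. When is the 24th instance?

The 24th occurrence is 23 intervals after the first: 23 × 4 = 92 days after 1999-01-08.
January has 31 days — 23 days to the end of January leaves 69.
February has 28 days (41 left).
March has 31 days (10 left).
10 days into April → 1999-04-10.

1999-04-10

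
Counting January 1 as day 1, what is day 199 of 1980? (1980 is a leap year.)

17 July 1980

January has 31 days (199 − 31 = 168 remain).
February has 29 days (168 − 29 = 139 remain).
March has 31 days (139 − 31 = 108 remain).
April has 30 days (108 − 30 = 78 remain).
May has 31 days (78 − 31 = 47 remain).
June has 30 days (47 − 30 = 17 remain).
17 into July → July 17.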